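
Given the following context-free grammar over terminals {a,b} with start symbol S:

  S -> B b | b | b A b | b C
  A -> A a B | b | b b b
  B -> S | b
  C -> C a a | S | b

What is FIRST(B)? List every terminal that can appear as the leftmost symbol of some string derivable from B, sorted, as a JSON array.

FIRST iteration:
pass 1:
  A via A→b: +{b}
  B via B→b: +{b}
  C via C→b: +{b}
  S via S→B b: +{b}
  FIRST(S)={b}  FIRST(A)={b}  FIRST(B)={b}  FIRST(C)={b}
pass 2: (stable)
  FIRST(S)={b}  FIRST(A)={b}  FIRST(B)={b}  FIRST(C)={b}

FIRST(B) = ["b"]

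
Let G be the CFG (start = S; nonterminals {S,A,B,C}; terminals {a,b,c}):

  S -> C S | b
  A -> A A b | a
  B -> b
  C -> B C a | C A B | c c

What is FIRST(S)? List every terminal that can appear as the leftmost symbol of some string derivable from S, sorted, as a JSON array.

FIRST iteration:
iter 1:
  A via A→a: +{a}
  B via B→b: +{b}
  C via C→B C a: +{b}
  C via C→c c: +{c}
  S via S→C S: +{b,c}
  FIRST[S]={b,c}  FIRST[A]={a}  FIRST[B]={b}  FIRST[C]={b,c}
iter 2: (no change)
  FIRST[S]={b,c}  FIRST[A]={a}  FIRST[B]={b}  FIRST[C]={b,c}

FIRST(S) = ["b", "c"]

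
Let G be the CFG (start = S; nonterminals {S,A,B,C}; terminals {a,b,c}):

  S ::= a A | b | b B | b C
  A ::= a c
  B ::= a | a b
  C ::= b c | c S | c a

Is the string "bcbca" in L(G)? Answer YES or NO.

CNF form of G:
  S -> T0 A | T2 B | T2 C | b
  A -> T0 T1
  B -> T0 T2 | a
  C -> T1 S | T1 T0 | T2 T1
  T0 -> a
  T1 -> c
  T2 -> b

CYK fill:
  T[0,0] 'b' = {S,T2}  orig:{S}
  T[1,1] 'c' = {T1}  orig:{}
  T[2,2] 'b' = {S,T2}  orig:{S}
  T[3,3] 'c' = {T1}  orig:{}
  T[4,4] 'a' = {B,T0}  orig:{B}
  T[0,1] 'bc' = {C}
  T[1,2] 'cb' = {C}
  T[2,3] 'bc' = {C}
  T[3,4] 'ca' = {C}
  T[0,2] 'bcb' = {S}
  T[1,3] 'cbc' = ∅
  T[2,4] 'bca' = {S}
  T[0,3] 'bcbc' = ∅
  T[1,4] 'cbca' = {C}
  T[0,4] 'bcbca' = {S}

S ∈ T[0,4] ⇒ YES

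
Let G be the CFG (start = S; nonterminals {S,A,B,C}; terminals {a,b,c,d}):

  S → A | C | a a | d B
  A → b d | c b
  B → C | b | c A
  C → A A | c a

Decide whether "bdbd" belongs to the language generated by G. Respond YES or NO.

CNF form of G:
  S -> A A | T0 T1 | T1 B | T2 T0 | T2 T3 | T3 T3
  A -> T0 T1 | T2 T0
  B -> A A | T2 A | T2 T3 | b
  C -> A A | T2 T3
  T0 -> b
  T1 -> d
  T2 -> c
  T3 -> a

Fill CYK table bottom-up:
  cell(0,0) b: {B,T0}  orig:{B}
  cell(1,1) d: {T1}  orig:{}
  cell(2,2) b: {B,T0}  orig:{B}
  cell(3,3) d: {T1}  orig:{}
  cell(0,1) bd: {A,S}
  cell(1,2) db: {S}
  cell(2,3) bd: {A,S}
  cell(0,2) bdb: ∅
  cell(1,3) dbd: ∅
  cell(0,3) bdbd: {B,C,S}

S ∈ T[0,3] ⇒ YES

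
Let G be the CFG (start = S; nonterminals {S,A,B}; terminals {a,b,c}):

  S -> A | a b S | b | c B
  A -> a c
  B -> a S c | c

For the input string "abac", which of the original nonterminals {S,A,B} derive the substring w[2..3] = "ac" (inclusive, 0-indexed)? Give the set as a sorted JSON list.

CNF form of G:
  S -> T0 T1 | T0 X4 | T1 B | b
  A -> T0 T1
  B -> T0 X3 | c
  T0 -> a
  T1 -> c
  T2 -> b
  X3 -> S T1
  X4 -> T2 S

Fill CYK table bottom-up, restricted to cells inside w[2..3]:
  T[2,2] 'a' = {T0}  orig:{}
  T[3,3] 'c' = {B,T1}  orig:{B}
  T[2,3] 'ac' = {A,S}

Original NTs in T[2,3] deriving "ac": ["A", "S"]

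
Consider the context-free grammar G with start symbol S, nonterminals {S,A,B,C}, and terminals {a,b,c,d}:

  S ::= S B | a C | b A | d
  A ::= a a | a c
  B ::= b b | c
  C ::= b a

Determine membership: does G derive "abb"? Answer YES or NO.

CNF form of G:
  S -> S B | T0 C | T2 A | d
  A -> T0 T0 | T0 T1
  B -> T2 T2 | c
  C -> T2 T0
  T0 -> a
  T1 -> c
  T2 -> b

Fill CYK table bottom-up:
  T[0,0] 'a' = {T0}  orig:{}
  T[1,1] 'b' = {T2}  orig:{}
  T[2,2] 'b' = {T2}  orig:{}
  T[0,1] 'ab' = ∅
  T[1,2] 'bb' = {B}
  T[0,2] 'abb' = ∅

S ∉ T[0,2] ⇒ NO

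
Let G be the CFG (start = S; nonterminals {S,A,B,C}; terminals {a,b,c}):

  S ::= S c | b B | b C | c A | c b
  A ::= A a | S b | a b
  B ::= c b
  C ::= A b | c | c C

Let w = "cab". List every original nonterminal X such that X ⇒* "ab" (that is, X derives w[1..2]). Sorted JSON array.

CNF form of G:
  S -> S T2 | T1 B | T1 C | T2 A | T2 T1
  A -> A T0 | S T1 | T0 T1
  B -> T2 T1
  C -> A T1 | T2 C | c
  T0 -> a
  T1 -> b
  T2 -> c

CYK table (by increasing span) — only the sub-triangle for w[1..2]:
  cell(1,1) a: {T0}  orig:{}
  cell(2,2) b: {T1}  orig:{}
  cell(1,2) ab: {A}

Original NTs in T[1,2] deriving "ab": ["A"]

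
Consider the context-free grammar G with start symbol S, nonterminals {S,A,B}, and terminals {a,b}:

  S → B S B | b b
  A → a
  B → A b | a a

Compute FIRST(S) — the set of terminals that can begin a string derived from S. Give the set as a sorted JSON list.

Compute FIRST by fixpoint:
iter 1:
  A via A→a: +{a}
  B via B→A b: +{a}
  S via S→B S B: +{a}
  S via S→b b: +{b}
  S: {a,b}  A: {a}  B: {a}
iter 2: (no change)
  S: {a,b}  A: {a}  B: {a}

FIRST(S) = ["a", "b"]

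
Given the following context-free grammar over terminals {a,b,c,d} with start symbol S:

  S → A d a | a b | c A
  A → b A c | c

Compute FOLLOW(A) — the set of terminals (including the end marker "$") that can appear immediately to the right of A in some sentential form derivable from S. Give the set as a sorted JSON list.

FIRST sets, iterate to fixpoint:
pass 1:
  A via A→b A c: +{b}
  A via A→c: +{c}
  S via S→A d a: +{b,c}
  S via S→a b: +{a}
  S: {a,b,c}  A: {b,c}
pass 2: (stable)
  S: {a,b,c}  A: {b,c}

FOLLOW iteration:
FOLLOW(S) := {$}
iter 1:
  A→b A c: FOLLOW(A) ⊇ FIRST(c) = {c}; new: +{c}
  S→A d a: FOLLOW(A) ⊇ FIRST(d) = {d}; new: +{d}
  S→c A: FOLLOW(A) ⊇ FOLLOW(S) ⊇ {$}; new: +{$}
  FOLLOW[S]={$}  FOLLOW[A]={$,c,d}
iter 2: — fixpoint
  FOLLOW[S]={$}  FOLLOW[A]={$,c,d}

FOLLOW(A) = ["$", "c", "d"]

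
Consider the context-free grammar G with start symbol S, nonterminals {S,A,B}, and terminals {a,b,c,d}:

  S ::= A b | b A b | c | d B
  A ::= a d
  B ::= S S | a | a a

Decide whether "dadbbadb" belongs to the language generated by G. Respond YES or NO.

Convert to CNF:
  S -> A T2 | T1 B | T2 X3 | c
  A -> T0 T1
  B -> S S | T0 T0 | a
  T0 -> a
  T1 -> d
  T2 -> b
  X3 -> A T2

CYK fill:
  cell(0,0) d: {T1}  orig:{}
  cell(1,1) a: {B,T0}  orig:{B}
  cell(2,2) d: {T1}  orig:{}
  cell(3,3) b: {T2}  orig:{}
  cell(4,4) b: {T2}  orig:{}
  cell(5,5) a: {B,T0}  orig:{B}
  cell(6,6) d: {T1}  orig:{}
  cell(7,7) b: {T2}  orig:{}
  cell(0,1) da: {S}
  cell(1,2) ad: {A}
  cell(2,3) db: ∅
  cell(3,4) bb: ∅
  cell(4,5) ba: ∅
  cell(5,6) ad: {A}
  cell(6,7) db: ∅
  cell(0,2) dad: ∅
  cell(1,3) adb: {S,X3}  orig:{S}
  cell(2,4) dbb: ∅
  cell(3,5) bba: ∅
  cell(4,6) bad: ∅
  cell(5,7) adb: {S,X3}  orig:{S}
  cell(0,3) dadb: ∅
  cell(1,4) adbb: ∅
  cell(2,5) dbba: ∅
  cell(3,6) bbad: ∅
  cell(4,7) badb: {S}
  cell(0,4) dadbb: ∅
  cell(1,5) adbba: ∅
  cell(2,6) dbbad: ∅
  cell(3,7) bbadb: ∅
  cell(0,5) dadbba: ∅
  cell(1,6) adbbad: ∅
  cell(2,7) dbbadb: ∅
  cell(0,6) dadbbad: ∅
  cell(1,7) adbbadb: {B}
  cell(0,7) dadbbadb: {S}

S ∈ T[0,7] ⇒ YES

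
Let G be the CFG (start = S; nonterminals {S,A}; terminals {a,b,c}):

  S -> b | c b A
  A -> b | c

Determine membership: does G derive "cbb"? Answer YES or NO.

Convert to CNF:
  S -> T0 X2 | b
  A -> b | c
  T0 -> c
  T1 -> b
  X2 -> T1 A

CYK fill:
  cell(0,0) c: {A,T0}  orig:{A}
  cell(1,1) b: {A,S,T1}  orig:{A,S}
  cell(2,2) b: {A,S,T1}  orig:{A,S}
  cell(0,1) cb: ∅
  cell(1,2) bb: {X2}  orig:{}
  cell(0,2) cbb: {S}

S ∈ T[0,2] ⇒ YES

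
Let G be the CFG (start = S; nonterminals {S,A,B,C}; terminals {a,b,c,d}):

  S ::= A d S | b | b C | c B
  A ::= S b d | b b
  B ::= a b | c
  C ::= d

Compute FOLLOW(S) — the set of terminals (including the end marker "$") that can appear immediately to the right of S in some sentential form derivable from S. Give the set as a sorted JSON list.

Compute FIRST by fixpoint:
[1]
  A via A→b b: +{b}
  B via B→a b: +{a}
  B via B→c: +{c}
  C via C→d: +{d}
  S via S→A d S: +{b}
  S via S→c B: +{c}
  FIRST[S]={b,c}  FIRST[A]={b}  FIRST[B]={a,c}  FIRST[C]={d}
[2]
  A via A→S b d: +{c}
  FIRST[S]={b,c}  FIRST[A]={b,c}  FIRST[B]={a,c}  FIRST[C]={d}
[3] (stable)
  FIRST[S]={b,c}  FIRST[A]={b,c}  FIRST[B]={a,c}  FIRST[C]={d}

FOLLOW sets:
initialize: $ ∈ FOLLOW(S)
round 1:
  A→S b d: FOLLOW(S) ⊇ FIRST(b) = {b}; new: +{b}
  S→A d S: FOLLOW(A) ⊇ FIRST(d) = {d}; new: +{d}
  S→b C: FOLLOW(C) ⊇ FOLLOW(S) ⊇ {$,b}; new: +{$,b}
  S→c B: FOLLOW(B) ⊇ FOLLOW(S) ⊇ {$,b}; new: +{$,b}
  FOLLOW[S]={$,b}  FOLLOW[A]={d}  FOLLOW[B]={$,b}  FOLLOW[C]={$,b}
round 2: (stable)
  FOLLOW[S]={$,b}  FOLLOW[A]={d}  FOLLOW[B]={$,b}  FOLLOW[C]={$,b}

FOLLOW(S) = ["$", "b"]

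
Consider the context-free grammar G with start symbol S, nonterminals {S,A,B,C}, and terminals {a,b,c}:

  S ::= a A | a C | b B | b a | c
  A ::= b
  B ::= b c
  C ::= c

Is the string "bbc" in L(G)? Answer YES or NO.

CNF form of G:
  S -> T0 B | T0 T2 | T2 A | T2 C | c
  A -> b
  B -> T0 T1
  C -> c
  T0 -> b
  T1 -> c
  T2 -> a

Fill CYK table bottom-up:
  [0..0]={A,T0}  "b"  orig:{A}
  [1..1]={A,T0}  "b"  orig:{A}
  [2..2]={C,S,T1}  "c"  orig:{C,S}
  [0..1]=∅  "bb"
  [1..2]={B}  "bc"
  [0..2]={S}  "bbc"

S ∈ T[0,2] ⇒ YES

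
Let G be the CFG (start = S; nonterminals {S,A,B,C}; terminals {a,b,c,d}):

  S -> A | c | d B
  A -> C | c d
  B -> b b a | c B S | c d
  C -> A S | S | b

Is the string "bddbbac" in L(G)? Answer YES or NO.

CNF form of G:
  S -> A S | T0 T1 | T1 B | b | c
  A -> A S | T0 T1 | T1 B | b | c
  B -> T0 T1 | T0 X5 | T2 X4
  C -> A S | T0 T1 | T1 B | b | c
  T0 -> c
  T1 -> d
  T2 -> b
  T3 -> a
  X4 -> T2 T3
  X5 -> B S

CYK table (by increasing span):
  [0..0]={A,C,S,T2}  "b"  orig:{A,C,S}
  [1..1]={T1}  "d"  orig:{}
  [2..2]={T1}  "d"  orig:{}
  [3..3]={A,C,S,T2}  "b"  orig:{A,C,S}
  [4..4]={A,C,S,T2}  "b"  orig:{A,C,S}
  [5..5]={T3}  "a"  orig:{}
  [6..6]={A,C,S,T0}  "c"  orig:{A,C,S}
  [0..1]=∅  "bd"
  [1..2]=∅  "dd"
  [2..3]=∅  "db"
  [3..4]={A,C,S}  "bb"
  [4..5]={X4}  "ba"  orig:{}
  [5..6]=∅  "ac"
  [0..2]=∅  "bdd"
  [1..3]=∅  "ddb"
  [2..4]=∅  "dbb"
  [3..5]={B}  "bba"
  [4..6]=∅  "bac"
  [0..3]=∅  "bddb"
  [1..4]=∅  "ddbb"
  [2..5]={A,C,S}  "dbba"
  [3..6]={X5}  "bbac"  orig:{}
  [0..4]=∅  "bddbb"
  [1..5]=∅  "ddbba"
  [2..6]={A,C,S}  "dbbac"
  [0..5]=∅  "bddbba"
  [1..6]=∅  "ddbbac"
  [0..6]=∅  "bddbbac"

S ∉ T[0,6] ⇒ NO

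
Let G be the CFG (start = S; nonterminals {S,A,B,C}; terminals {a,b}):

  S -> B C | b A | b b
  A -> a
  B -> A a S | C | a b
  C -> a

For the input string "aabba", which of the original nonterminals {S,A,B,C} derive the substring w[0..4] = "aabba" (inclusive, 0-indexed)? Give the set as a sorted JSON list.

Convert to CNF:
  S -> B C | T1 A | T1 T1
  A -> a
  B -> A X2 | T0 T1 | a
  C -> a
  T0 -> a
  T1 -> b
  X2 -> T0 S

CYK table (by increasing span) (cells [i..j] with 0 ≤ i ≤ j ≤ 4 only):
  [0..0]={A,B,C,T0}  "a"  orig:{A,B,C}
  [1..1]={A,B,C,T0}  "a"  orig:{A,B,C}
  [2..2]={T1}  "b"  orig:{}
  [3..3]={T1}  "b"  orig:{}
  [4..4]={A,B,C,T0}  "a"  orig:{A,B,C}
  [0..1]={S}  "aa"
  [1..2]={B}  "ab"
  [2..3]={S}  "bb"
  [3..4]={S}  "ba"
  [0..2]=∅  "aab"
  [1..3]={X2}  "abb"  orig:{}
  [2..4]=∅  "bba"
  [0..3]={B}  "aabb"
  [1..4]=∅  "abba"
  [0..4]={S}  "aabba"

Original NTs in T[0,4] deriving "aabba": ["S"]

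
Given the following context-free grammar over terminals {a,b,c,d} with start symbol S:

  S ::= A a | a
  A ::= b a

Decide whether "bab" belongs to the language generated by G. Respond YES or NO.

Convert to CNF:
  S -> A T1 | a
  A -> T0 T1
  T0 -> b
  T1 -> a

CYK table (by increasing span):
  T[0,0] 'b' = {T0}  orig:{}
  T[1,1] 'a' = {S,T1}  orig:{S}
  T[2,2] 'b' = {T0}  orig:{}
  T[0,1] 'ba' = {A}
  T[1,2] 'ab' = ∅
  T[0,2] 'bab' = ∅

S ∉ T[0,2] ⇒ NO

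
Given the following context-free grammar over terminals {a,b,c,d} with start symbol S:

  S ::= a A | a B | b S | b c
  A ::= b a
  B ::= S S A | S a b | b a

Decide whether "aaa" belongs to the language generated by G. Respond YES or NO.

CNF form of G:
  S -> T0 S | T0 T2 | T1 A | T1 B
  A -> T0 T1
  B -> S X3 | S X4 | T0 T1
  T0 -> b
  T1 -> a
  T2 -> c
  X3 -> S A
  X4 -> T1 T0

CYK fill:
  [0..0]={T1}  "a"  orig:{}
  [1..1]={T1}  "a"  orig:{}
  [2..2]={T1}  "a"  orig:{}
  [0..1]=∅  "aa"
  [1..2]=∅  "aa"
  [0..2]=∅  "aaa"

S ∉ T[0,2] ⇒ NO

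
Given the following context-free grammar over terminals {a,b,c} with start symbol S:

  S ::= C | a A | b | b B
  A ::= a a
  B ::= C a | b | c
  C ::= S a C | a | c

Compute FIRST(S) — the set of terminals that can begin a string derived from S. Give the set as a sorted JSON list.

FIRST sets, iterate to fixpoint:
pass 1:
  A via A→a a: +{a}
  B via B→b: +{b}
  B via B→c: +{c}
  C via C→a: +{a}
  C via C→c: +{c}
  S via S→C: +{a,c}
  S via S→b: +{b}
  FIRST(S)={a,b,c}  FIRST(A)={a}  FIRST(B)={b,c}  FIRST(C)={a,c}
pass 2:
  B via B→C a: +{a}
  C via C→S a C: +{b}
  FIRST(S)={a,b,c}  FIRST(A)={a}  FIRST(B)={a,b,c}  FIRST(C)={a,b,c}
pass 3: (stable)
  FIRST(S)={a,b,c}  FIRST(A)={a}  FIRST(B)={a,b,c}  FIRST(C)={a,b,c}

FIRST(S) = ["a", "b", "c"]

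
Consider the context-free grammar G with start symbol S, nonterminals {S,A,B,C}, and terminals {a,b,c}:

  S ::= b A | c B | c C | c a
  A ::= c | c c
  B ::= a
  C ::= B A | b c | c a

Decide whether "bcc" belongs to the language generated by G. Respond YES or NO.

CNF form of G:
  S -> T0 B | T0 C | T0 T2 | T1 A
  A -> T0 T0 | c
  B -> a
  C -> B A | T0 T2 | T1 T0
  T0 -> c
  T1 -> b
  T2 -> a

CYK fill:
  T[0,0] 'b' = {T1}  orig:{}
  T[1,1] 'c' = {A,T0}  orig:{A}
  T[2,2] 'c' = {A,T0}  orig:{A}
  T[0,1] 'bc' = {C,S}
  T[1,2] 'cc' = {A}
  T[0,2] 'bcc' = {S}

S ∈ T[0,2] ⇒ YES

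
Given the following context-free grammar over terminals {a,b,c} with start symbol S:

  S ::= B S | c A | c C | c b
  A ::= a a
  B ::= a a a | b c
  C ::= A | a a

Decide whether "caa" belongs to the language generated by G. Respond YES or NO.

CNF form of G:
  S -> B S | T2 A | T2 C | T2 T1
  A -> T0 T0
  B -> T0 X3 | T1 T2
  C -> T0 T0
  T0 -> a
  T1 -> b
  T2 -> c
  X3 -> T0 T0

CYK fill:
  cell(0,0) c: {T2}  orig:{}
  cell(1,1) a: {T0}  orig:{}
  cell(2,2) a: {T0}  orig:{}
  cell(0,1) ca: ∅
  cell(1,2) aa: {A,C,X3}  orig:{A,C}
  cell(0,2) caa: {S}

S ∈ T[0,2] ⇒ YES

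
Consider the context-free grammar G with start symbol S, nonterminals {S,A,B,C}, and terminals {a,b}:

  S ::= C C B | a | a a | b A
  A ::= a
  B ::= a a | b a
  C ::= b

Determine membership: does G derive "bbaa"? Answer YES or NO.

Convert to CNF:
  S -> C X2 | T0 T0 | T1 A | a
  A -> a
  B -> T0 T0 | T1 T0
  C -> b
  T0 -> a
  T1 -> b
  X2 -> C B

Fill CYK table bottom-up:
  T[0,0] 'b' = {C,T1}  orig:{C}
  T[1,1] 'b' = {C,T1}  orig:{C}
  T[2,2] 'a' = {A,S,T0}  orig:{A,S}
  T[3,3] 'a' = {A,S,T0}  orig:{A,S}
  T[0,1] 'bb' = ∅
  T[1,2] 'ba' = {B,S}
  T[2,3] 'aa' = {B,S}
  T[0,2] 'bba' = {X2}  orig:{}
  T[1,3] 'baa' = {X2}  orig:{}
  T[0,3] 'bbaa' = {S}

S ∈ T[0,3] ⇒ YES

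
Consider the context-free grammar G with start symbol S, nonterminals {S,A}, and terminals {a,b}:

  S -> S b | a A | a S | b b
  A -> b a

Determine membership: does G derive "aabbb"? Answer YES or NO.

Convert to CNF:
  S -> S T0 | T0 T0 | T1 A | T1 S
  A -> T0 T1
  T0 -> b
  T1 -> a

CYK fill:
  cell(0,0) a: {T1}  orig:{}
  cell(1,1) a: {T1}  orig:{}
  cell(2,2) b: {T0}  orig:{}
  cell(3,3) b: {T0}  orig:{}
  cell(4,4) b: {T0}  orig:{}
  cell(0,1) aa: ∅
  cell(1,2) ab: ∅
  cell(2,3) bb: {S}
  cell(3,4) bb: {S}
  cell(0,2) aab: ∅
  cell(1,3) abb: {S}
  cell(2,4) bbb: {S}
  cell(0,3) aabb: {S}
  cell(1,4) abbb: {S}
  cell(0,4) aabbb: {S}

S ∈ T[0,4] ⇒ YES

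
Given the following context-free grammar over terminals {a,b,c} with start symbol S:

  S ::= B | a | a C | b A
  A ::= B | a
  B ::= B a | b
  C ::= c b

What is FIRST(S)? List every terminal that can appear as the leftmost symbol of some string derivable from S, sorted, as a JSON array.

FIRST sets, iterate to fixpoint:
[1]
  A via A→a: +{a}
  B via B→b: +{b}
  C via C→c b: +{c}
  S via S→B: +{b}
  S via S→a: +{a}
  S: {a,b}  A: {a}  B: {b}  C: {c}
[2]
  A via A→B: +{b}
  S: {a,b}  A: {a,b}  B: {b}  C: {c}
[3] (stable)
  S: {a,b}  A: {a,b}  B: {b}  C: {c}

FIRST(S) = ["a", "b"]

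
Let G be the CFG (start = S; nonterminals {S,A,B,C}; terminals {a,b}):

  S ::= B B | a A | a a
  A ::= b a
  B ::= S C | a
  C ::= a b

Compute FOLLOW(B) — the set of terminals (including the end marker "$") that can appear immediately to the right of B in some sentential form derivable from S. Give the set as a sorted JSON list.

Compute FIRST by fixpoint:
[1]
  A via A→b a: +{b}
  B via B→a: +{a}
  C via C→a b: +{a}
  S via S→B B: +{a}
  FIRST[S]={a}  FIRST[A]={b}  FIRST[B]={a}  FIRST[C]={a}
[2] — fixpoint
  FIRST[S]={a}  FIRST[A]={b}  FIRST[B]={a}  FIRST[C]={a}

FOLLOW sets:
seed FOLLOW(S) with $
iter 1:
  B→S C: FOLLOW(S) ⊇ FIRST(C) = {a}; new: +{a}
  S→B B: FOLLOW(B) ⊇ FIRST(B) = {a}; new: +{a}
  S→B B: FOLLOW(B) ⊇ FOLLOW(S) ⊇ {$,a}; new: +{$}
  S→a A: FOLLOW(A) ⊇ FOLLOW(S) ⊇ {$,a}; new: +{$,a}
  S: {$,a}  A: {$,a}  B: {$,a}  C: {}
iter 2:
  B→S C: FOLLOW(C) ⊇ FOLLOW(B) ⊇ {$,a}; new: +{$,a}
  S: {$,a}  A: {$,a}  B: {$,a}  C: {$,a}
iter 3: (stable)
  S: {$,a}  A: {$,a}  B: {$,a}  C: {$,a}

FOLLOW(B) = ["$", "a"]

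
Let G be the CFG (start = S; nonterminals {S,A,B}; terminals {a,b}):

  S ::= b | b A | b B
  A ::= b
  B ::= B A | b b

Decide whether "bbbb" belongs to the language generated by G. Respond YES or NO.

CNF form of G:
  S -> T0 A | T0 B | b
  A -> b
  B -> B A | T0 T0
  T0 -> b

CYK fill:
  T[0,0] 'b' = {A,S,T0}  orig:{A,S}
  T[1,1] 'b' = {A,S,T0}  orig:{A,S}
  T[2,2] 'b' = {A,S,T0}  orig:{A,S}
  T[3,3] 'b' = {A,S,T0}  orig:{A,S}
  T[0,1] 'bb' = {B,S}
  T[1,2] 'bb' = {B,S}
  T[2,3] 'bb' = {B,S}
  T[0,2] 'bbb' = {B,S}
  T[1,3] 'bbb' = {B,S}
  T[0,3] 'bbbb' = {B,S}

S ∈ T[0,3] ⇒ YES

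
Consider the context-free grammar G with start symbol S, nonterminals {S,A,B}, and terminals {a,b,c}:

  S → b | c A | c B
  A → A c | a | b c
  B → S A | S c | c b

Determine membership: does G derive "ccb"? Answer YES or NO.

CNF form of G:
  S -> T0 A | T0 B | b
  A -> A T0 | T1 T0 | a
  B -> S A | S T0 | T0 T1
  T0 -> c
  T1 -> b

CYK fill:
  cell(0,0) c: {T0}  orig:{}
  cell(1,1) c: {T0}  orig:{}
  cell(2,2) b: {S,T1}  orig:{S}
  cell(0,1) cc: ∅
  cell(1,2) cb: {B}
  cell(0,2) ccb: {S}

S ∈ T[0,2] ⇒ YES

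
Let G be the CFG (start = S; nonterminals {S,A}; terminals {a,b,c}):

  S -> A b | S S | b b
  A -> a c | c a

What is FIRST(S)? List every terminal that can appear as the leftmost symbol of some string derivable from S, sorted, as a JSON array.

FIRST sets, iterate to fixpoint:
iter 1:
  A via A→a c: +{a}
  A via A→c a: +{c}
  S via S→A b: +{a,c}
  S via S→b b: +{b}
  FIRST[S]={a,b,c}  FIRST[A]={a,c}
iter 2: (no change)
  FIRST[S]={a,b,c}  FIRST[A]={a,c}

FIRST(S) = ["a", "b", "c"]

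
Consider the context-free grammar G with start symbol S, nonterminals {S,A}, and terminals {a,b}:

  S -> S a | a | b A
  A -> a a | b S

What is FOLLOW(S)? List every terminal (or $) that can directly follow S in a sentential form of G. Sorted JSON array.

Compute FIRST by fixpoint:
iter 1:
  A via A→a a: +{a}
  A via A→b S: +{b}
  S via S→a: +{a}
  S via S→b A: +{b}
  FIRST[S]={a,b}  FIRST[A]={a,b}
iter 2: (no change)
  FIRST[S]={a,b}  FIRST[A]={a,b}

FOLLOW sets:
FOLLOW(S) := {$}
pass 1:
  S→S a: FOLLOW(S) ⊇ FIRST(a) = {a}; new: +{a}
  S→b A: FOLLOW(A) ⊇ FOLLOW(S) ⊇ {$,a}; new: +{$,a}
  FOLLOW[S]={$,a}  FOLLOW[A]={$,a}
pass 2: (stable)
  FOLLOW[S]={$,a}  FOLLOW[A]={$,a}

FOLLOW(S) = ["$", "a"]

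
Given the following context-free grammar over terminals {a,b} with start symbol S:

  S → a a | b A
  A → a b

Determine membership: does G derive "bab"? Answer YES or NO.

CNF form of G:
  S -> T0 T0 | T1 A
  A -> T0 T1
  T0 -> a
  T1 -> b

CYK fill:
  T[0,0] 'b' = {T1}  orig:{}
  T[1,1] 'a' = {T0}  orig:{}
  T[2,2] 'b' = {T1}  orig:{}
  T[0,1] 'ba' = ∅
  T[1,2] 'ab' = {A}
  T[0,2] 'bab' = {S}

S ∈ T[0,2] ⇒ YES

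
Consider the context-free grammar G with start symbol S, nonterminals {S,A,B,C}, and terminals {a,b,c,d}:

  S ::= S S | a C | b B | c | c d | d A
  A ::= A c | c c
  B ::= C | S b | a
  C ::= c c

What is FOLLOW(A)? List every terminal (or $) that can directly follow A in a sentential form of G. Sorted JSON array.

Compute FIRST by fixpoint:
pass 1:
  A via A→c c: +{c}
  B via B→a: +{a}
  C via C→c c: +{c}
  S via S→a C: +{a}
  S via S→b B: +{b}
  S via S→c: +{c}
  S via S→d A: +{d}
  S: {a,b,c,d}  A: {c}  B: {a}  C: {c}
pass 2:
  B via B→C: +{c}
  B via B→S b: +{b,d}
  S: {a,b,c,d}  A: {c}  B: {a,b,c,d}  C: {c}
pass 3: (stable)
  S: {a,b,c,d}  A: {c}  B: {a,b,c,d}  C: {c}

FOLLOW sets:
initialize: $ ∈ FOLLOW(S)
[1]
  A→A c: FOLLOW(A) ⊇ FIRST(c) = {c}; new: +{c}
  B→S b: FOLLOW(S) ⊇ FIRST(b) = {b}; new: +{b}
  S→S S: FOLLOW(S) ⊇ FIRST(S) = {a,b,c,d}; new: +{a,c,d}
  S→a C: FOLLOW(C) ⊇ FOLLOW(S) ⊇ {$,a,b,c,d}; new: +{$,a,b,c,d}
  S→b B: FOLLOW(B) ⊇ FOLLOW(S) ⊇ {$,a,b,c,d}; new: +{$,a,b,c,d}
  S→d A: FOLLOW(A) ⊇ FOLLOW(S) ⊇ {$,a,b,c,d}; new: +{$,a,b,d}
  FOLLOW(S)={$,a,b,c,d}  FOLLOW(A)={$,a,b,c,d}  FOLLOW(B)={$,a,b,c,d}  FOLLOW(C)={$,a,b,c,d}
[2] — fixpoint
  FOLLOW(S)={$,a,b,c,d}  FOLLOW(A)={$,a,b,c,d}  FOLLOW(B)={$,a,b,c,d}  FOLLOW(C)={$,a,b,c,d}

FOLLOW(A) = ["$", "a", "b", "c", "d"]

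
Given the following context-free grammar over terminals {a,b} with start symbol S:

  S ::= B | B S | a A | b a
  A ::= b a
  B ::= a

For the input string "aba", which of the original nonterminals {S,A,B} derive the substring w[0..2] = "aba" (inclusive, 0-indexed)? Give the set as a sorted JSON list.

CNF form of G:
  S -> B S | T0 T1 | T1 A | a
  A -> T0 T1
  B -> a
  T0 -> b
  T1 -> a

CYK fill, restricted to cells inside w[0..2]:
  T[0,0] 'a' = {B,S,T1}  orig:{B,S}
  T[1,1] 'b' = {T0}  orig:{}
  T[2,2] 'a' = {B,S,T1}  orig:{B,S}
  T[0,1] 'ab' = ∅
  T[1,2] 'ba' = {A,S}
  T[0,2] 'aba' = {S}

Original NTs in T[0,2] deriving "aba": ["S"]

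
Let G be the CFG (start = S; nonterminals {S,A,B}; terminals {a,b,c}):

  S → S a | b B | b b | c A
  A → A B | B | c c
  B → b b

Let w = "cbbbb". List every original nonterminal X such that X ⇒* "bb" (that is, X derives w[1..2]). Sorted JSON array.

CNF form of G:
  S -> S T2 | T0 B | T0 T0 | T1 A
  A -> A B | T0 T0 | T1 T1
  B -> T0 T0
  T0 -> b
  T1 -> c
  T2 -> a

Fill CYK table bottom-up, restricted to cells inside w[1..2]:
  [1..1]={T0}  "b"  orig:{}
  [2..2]={T0}  "b"  orig:{}
  [1..2]={A,B,S}  "bb"

Original NTs in T[1,2] deriving "bb": ["A", "B", "S"]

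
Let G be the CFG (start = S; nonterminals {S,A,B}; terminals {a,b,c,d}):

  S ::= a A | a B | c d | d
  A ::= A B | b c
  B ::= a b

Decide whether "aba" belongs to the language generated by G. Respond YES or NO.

CNF form of G:
  S -> T1 T3 | T2 A | T2 B | d
  A -> A B | T0 T1
  B -> T2 T0
  T0 -> b
  T1 -> c
  T2 -> a
  T3 -> d

Fill CYK table bottom-up:
  T[0,0] 'a' = {T2}  orig:{}
  T[1,1] 'b' = {T0}  orig:{}
  T[2,2] 'a' = {T2}  orig:{}
  T[0,1] 'ab' = {B}
  T[1,2] 'ba' = ∅
  T[0,2] 'aba' = ∅

S ∉ T[0,2] ⇒ NO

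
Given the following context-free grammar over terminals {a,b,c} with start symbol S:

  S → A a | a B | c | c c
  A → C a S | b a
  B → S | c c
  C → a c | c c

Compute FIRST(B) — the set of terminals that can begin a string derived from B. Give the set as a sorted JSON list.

FIRST iteration:
[1]
  A via A→b a: +{b}
  B via B→c c: +{c}
  C via C→a c: +{a}
  C via C→c c: +{c}
  S via S→A a: +{b}
  S via S→a B: +{a}
  S via S→c: +{c}
  FIRST[S]={a,b,c}  FIRST[A]={b}  FIRST[B]={c}  FIRST[C]={a,c}
[2]
  A via A→C a S: +{a,c}
  B via B→S: +{a,b}
  FIRST[S]={a,b,c}  FIRST[A]={a,b,c}  FIRST[B]={a,b,c}  FIRST[C]={a,c}
[3] (stable)
  FIRST[S]={a,b,c}  FIRST[A]={a,b,c}  FIRST[B]={a,b,c}  FIRST[C]={a,c}

FIRST(B) = ["a", "b", "c"]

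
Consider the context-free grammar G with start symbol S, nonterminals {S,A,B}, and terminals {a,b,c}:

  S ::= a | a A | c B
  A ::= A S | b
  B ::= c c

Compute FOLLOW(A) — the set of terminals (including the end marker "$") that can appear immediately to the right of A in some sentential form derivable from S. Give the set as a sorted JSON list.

FIRST iteration:
pass 1:
  A via A→b: +{b}
  B via B→c c: +{c}
  S via S→a: +{a}
  S via S→c B: +{c}
  FIRST(S)={a,c}  FIRST(A)={b}  FIRST(B)={c}
pass 2: (no change)
  FIRST(S)={a,c}  FIRST(A)={b}  FIRST(B)={c}

Compute FOLLOW by fixpoint:
seed FOLLOW(S) with $
[1]
  A→A S: FOLLOW(A) ⊇ FIRST(S) = {a,c}; new: +{a,c}
  A→A S: FOLLOW(S) ⊇ FOLLOW(A) ⊇ {a,c}; new: +{a,c}
  S→a A: FOLLOW(A) ⊇ FOLLOW(S) ⊇ {$,a,c}; new: +{$}
  S→c B: FOLLOW(B) ⊇ FOLLOW(S) ⊇ {$,a,c}; new: +{$,a,c}
  FOLLOW[S]={$,a,c}  FOLLOW[A]={$,a,c}  FOLLOW[B]={$,a,c}
[2] — fixpoint
  FOLLOW[S]={$,a,c}  FOLLOW[A]={$,a,c}  FOLLOW[B]={$,a,c}

FOLLOW(A) = ["$", "a", "c"]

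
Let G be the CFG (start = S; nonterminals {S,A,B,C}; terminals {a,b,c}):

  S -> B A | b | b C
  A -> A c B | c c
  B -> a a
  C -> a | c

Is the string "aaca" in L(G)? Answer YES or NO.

CNF form of G:
  S -> B A | T2 C | b
  A -> A X3 | T0 T0
  B -> T1 T1
  C -> a | c
  T0 -> c
  T1 -> a
  T2 -> b
  X3 -> T0 B

CYK table (by increasing span):
  cell(0,0) a: {C,T1}  orig:{C}
  cell(1,1) a: {C,T1}  orig:{C}
  cell(2,2) c: {C,T0}  orig:{C}
  cell(3,3) a: {C,T1}  orig:{C}
  cell(0,1) aa: {B}
  cell(1,2) ac: ∅
  cell(2,3) ca: ∅
  cell(0,2) aac: ∅
  cell(1,3) aca: ∅
  cell(0,3) aaca: ∅

S ∉ T[0,3] ⇒ NO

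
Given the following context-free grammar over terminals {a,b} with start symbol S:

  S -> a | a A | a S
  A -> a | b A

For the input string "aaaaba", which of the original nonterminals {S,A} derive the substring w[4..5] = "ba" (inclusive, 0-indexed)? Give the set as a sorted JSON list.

CNF form of G:
  S -> T1 A | T1 S | a
  A -> T0 A | a
  T0 -> b
  T1 -> a

CYK fill, restricted to cells inside w[4..5]:
  T[4,4] 'b' = {T0}  orig:{}
  T[5,5] 'a' = {A,S,T1}  orig:{A,S}
  T[4,5] 'ba' = {A}

Original NTs in T[4,5] deriving "ba": ["A"]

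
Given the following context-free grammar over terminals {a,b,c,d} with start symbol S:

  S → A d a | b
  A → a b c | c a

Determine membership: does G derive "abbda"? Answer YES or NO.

CNF form of G:
  S -> A X5 | b
  A -> T0 X4 | T2 T0
  T0 -> a
  T1 -> b
  T2 -> c
  T3 -> d
  X4 -> T1 T2
  X5 -> T3 T0

CYK fill:
  T[0,0] 'a' = {T0}  orig:{}
  T[1,1] 'b' = {S,T1}  orig:{S}
  T[2,2] 'b' = {S,T1}  orig:{S}
  T[3,3] 'd' = {T3}  orig:{}
  T[4,4] 'a' = {T0}  orig:{}
  T[0,1] 'ab' = ∅
  T[1,2] 'bb' = ∅
  T[2,3] 'bd' = ∅
  T[3,4] 'da' = {X5}  orig:{}
  T[0,2] 'abb' = ∅
  T[1,3] 'bbd' = ∅
  T[2,4] 'bda' = ∅
  T[0,3] 'abbd' = ∅
  T[1,4] 'bbda' = ∅
  T[0,4] 'abbda' = ∅

S ∉ T[0,4] ⇒ NO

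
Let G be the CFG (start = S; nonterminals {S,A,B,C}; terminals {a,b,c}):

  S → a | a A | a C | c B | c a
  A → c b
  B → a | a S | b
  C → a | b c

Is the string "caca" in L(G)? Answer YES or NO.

Convert to CNF:
  S -> T0 B | T0 T2 | T2 A | T2 C | a
  A -> T0 T1
  B -> T2 S | a | b
  C -> T1 T0 | a
  T0 -> c
  T1 -> b
  T2 -> a

CYK table (by increasing span):
  [0..0]={T0}  "c"  orig:{}
  [1..1]={B,C,S,T2}  "a"  orig:{B,C,S}
  [2..2]={T0}  "c"  orig:{}
  [3..3]={B,C,S,T2}  "a"  orig:{B,C,S}
  [0..1]={S}  "ca"
  [1..2]=∅  "ac"
  [2..3]={S}  "ca"
  [0..2]=∅  "cac"
  [1..3]={B}  "aca"
  [0..3]={S}  "caca"

S ∈ T[0,3] ⇒ YES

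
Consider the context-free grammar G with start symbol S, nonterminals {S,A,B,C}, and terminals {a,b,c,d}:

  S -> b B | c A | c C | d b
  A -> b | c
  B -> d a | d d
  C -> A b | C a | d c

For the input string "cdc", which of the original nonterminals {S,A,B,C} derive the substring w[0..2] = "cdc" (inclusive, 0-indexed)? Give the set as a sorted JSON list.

CNF form of G:
  S -> T0 T2 | T2 B | T3 A | T3 C
  A -> b | c
  B -> T0 T0 | T0 T1
  C -> A T2 | C T1 | T0 T3
  T0 -> d
  T1 -> a
  T2 -> b
  T3 -> c

Fill CYK table bottom-up — only the sub-triangle for w[0..2]:
  T[0,0] 'c' = {A,T3}  orig:{A}
  T[1,1] 'd' = {T0}  orig:{}
  T[2,2] 'c' = {A,T3}  orig:{A}
  T[0,1] 'cd' = ∅
  T[1,2] 'dc' = {C}
  T[0,2] 'cdc' = {S}

Original NTs in T[0,2] deriving "cdc": ["S"]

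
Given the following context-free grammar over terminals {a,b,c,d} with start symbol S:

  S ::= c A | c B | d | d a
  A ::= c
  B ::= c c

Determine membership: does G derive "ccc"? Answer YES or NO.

CNF form of G:
  S -> T0 A | T0 B | T1 T2 | d
  A -> c
  B -> T0 T0
  T0 -> c
  T1 -> d
  T2 -> a

CYK fill:
  [0..0]={A,T0}  "c"  orig:{A}
  [1..1]={A,T0}  "c"  orig:{A}
  [2..2]={A,T0}  "c"  orig:{A}
  [0..1]={B,S}  "cc"
  [1..2]={B,S}  "cc"
  [0..2]={S}  "ccc"

S ∈ T[0,2] ⇒ YES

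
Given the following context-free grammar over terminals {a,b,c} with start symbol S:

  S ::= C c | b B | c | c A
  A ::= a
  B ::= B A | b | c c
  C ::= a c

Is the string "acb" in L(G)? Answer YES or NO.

Convert to CNF:
  S -> C T0 | T0 A | T2 B | c
  A -> a
  B -> B A | T0 T0 | b
  C -> T1 T0
  T0 -> c
  T1 -> a
  T2 -> b

Fill CYK table bottom-up:
  cell(0,0) a: {A,T1}  orig:{A}
  cell(1,1) c: {S,T0}  orig:{S}
  cell(2,2) b: {B,T2}  orig:{B}
  cell(0,1) ac: {C}
  cell(1,2) cb: ∅
  cell(0,2) acb: ∅

S ∉ T[0,2] ⇒ NO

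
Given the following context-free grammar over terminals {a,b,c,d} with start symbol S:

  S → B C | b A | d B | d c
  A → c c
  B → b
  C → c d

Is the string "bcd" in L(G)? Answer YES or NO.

CNF form of G:
  S -> B C | T1 B | T1 T0 | T2 A
  A -> T0 T0
  B -> b
  C -> T0 T1
  T0 -> c
  T1 -> d
  T2 -> b

CYK table (by increasing span):
  [0..0]={B,T2}  "b"  orig:{B}
  [1..1]={T0}  "c"  orig:{}
  [2..2]={T1}  "d"  orig:{}
  [0..1]=∅  "bc"
  [1..2]={C}  "cd"
  [0..2]={S}  "bcd"

S ∈ T[0,2] ⇒ YES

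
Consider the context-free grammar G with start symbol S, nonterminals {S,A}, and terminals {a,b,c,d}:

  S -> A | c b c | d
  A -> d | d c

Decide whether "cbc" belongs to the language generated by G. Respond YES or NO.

CNF form of G:
  S -> T0 T1 | T1 X3 | d
  A -> T0 T1 | d
  T0 -> d
  T1 -> c
  T2 -> b
  X3 -> T2 T1

CYK fill:
  T[0,0] 'c' = {T1}  orig:{}
  T[1,1] 'b' = {T2}  orig:{}
  T[2,2] 'c' = {T1}  orig:{}
  T[0,1] 'cb' = ∅
  T[1,2] 'bc' = {X3}  orig:{}
  T[0,2] 'cbc' = {S}

S ∈ T[0,2] ⇒ YES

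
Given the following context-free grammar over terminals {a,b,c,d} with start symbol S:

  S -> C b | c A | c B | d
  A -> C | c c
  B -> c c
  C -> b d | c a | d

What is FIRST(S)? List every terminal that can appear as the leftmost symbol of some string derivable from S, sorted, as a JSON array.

Compute FIRST by fixpoint:
[1]
  A via A→c c: +{c}
  B via B→c c: +{c}
  C via C→b d: +{b}
  C via C→c a: +{c}
  C via C→d: +{d}
  S via S→C b: +{b,c,d}
  FIRST[S]={b,c,d}  FIRST[A]={c}  FIRST[B]={c}  FIRST[C]={b,c,d}
[2]
  A via A→C: +{b,d}
  FIRST[S]={b,c,d}  FIRST[A]={b,c,d}  FIRST[B]={c}  FIRST[C]={b,c,d}
[3] (stable)
  FIRST[S]={b,c,d}  FIRST[A]={b,c,d}  FIRST[B]={c}  FIRST[C]={b,c,d}

FIRST(S) = ["b", "c", "d"]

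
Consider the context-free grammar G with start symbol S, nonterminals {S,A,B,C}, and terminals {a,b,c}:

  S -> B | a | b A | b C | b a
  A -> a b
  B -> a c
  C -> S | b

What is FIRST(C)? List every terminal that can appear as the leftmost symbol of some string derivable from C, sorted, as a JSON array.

FIRST sets, iterate to fixpoint:
iter 1:
  A via A→a b: +{a}
  B via B→a c: +{a}
  C via C→b: +{b}
  S via S→B: +{a}
  S via S→b A: +{b}
  S: {a,b}  A: {a}  B: {a}  C: {b}
iter 2:
  C via C→S: +{a}
  S: {a,b}  A: {a}  B: {a}  C: {a,b}
iter 3: (stable)
  S: {a,b}  A: {a}  B: {a}  C: {a,b}

FIRST(C) = ["a", "b"]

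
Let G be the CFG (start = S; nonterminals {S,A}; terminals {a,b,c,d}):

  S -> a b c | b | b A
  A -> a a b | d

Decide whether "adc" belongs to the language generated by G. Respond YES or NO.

CNF form of G:
  S -> T0 X4 | T1 A | b
  A -> T0 X3 | d
  T0 -> a
  T1 -> b
  T2 -> c
  X3 -> T0 T1
  X4 -> T1 T2

CYK fill:
  T[0,0] 'a' = {T0}  orig:{}
  T[1,1] 'd' = {A}
  T[2,2] 'c' = {T2}  orig:{}
  T[0,1] 'ad' = ∅
  T[1,2] 'dc' = ∅
  T[0,2] 'adc' = ∅

S ∉ T[0,2] ⇒ NO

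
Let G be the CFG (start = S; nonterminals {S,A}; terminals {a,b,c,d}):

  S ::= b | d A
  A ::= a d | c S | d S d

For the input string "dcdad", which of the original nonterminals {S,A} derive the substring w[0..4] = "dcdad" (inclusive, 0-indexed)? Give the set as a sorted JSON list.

Convert to CNF:
  S -> T1 A | b
  A -> T0 T1 | T1 X3 | T2 S
  T0 -> a
  T1 -> d
  T2 -> c
  X3 -> S T1

CYK fill, restricted to cells inside w[0..4]:
  T[0,0] 'd' = {T1}  orig:{}
  T[1,1] 'c' = {T2}  orig:{}
  T[2,2] 'd' = {T1}  orig:{}
  T[3,3] 'a' = {T0}  orig:{}
  T[4,4] 'd' = {T1}  orig:{}
  T[0,1] 'dc' = ∅
  T[1,2] 'cd' = ∅
  T[2,3] 'da' = ∅
  T[3,4] 'ad' = {A}
  T[0,2] 'dcd' = ∅
  T[1,3] 'cda' = ∅
  T[2,4] 'dad' = {S}
  T[0,3] 'dcda' = ∅
  T[1,4] 'cdad' = {A}
  T[0,4] 'dcdad' = {S}

Original NTs in T[0,4] deriving "dcdad": ["S"]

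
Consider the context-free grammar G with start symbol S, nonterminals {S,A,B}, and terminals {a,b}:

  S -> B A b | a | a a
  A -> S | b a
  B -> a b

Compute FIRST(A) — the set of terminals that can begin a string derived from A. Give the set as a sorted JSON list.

Compute FIRST by fixpoint:
pass 1:
  A via A→b a: +{b}
  B via B→a b: +{a}
  S via S→B A b: +{a}
  FIRST[S]={a}  FIRST[A]={b}  FIRST[B]={a}
pass 2:
  A via A→S: +{a}
  FIRST[S]={a}  FIRST[A]={a,b}  FIRST[B]={a}
pass 3: — fixpoint
  FIRST[S]={a}  FIRST[A]={a,b}  FIRST[B]={a}

FIRST(A) = ["a", "b"]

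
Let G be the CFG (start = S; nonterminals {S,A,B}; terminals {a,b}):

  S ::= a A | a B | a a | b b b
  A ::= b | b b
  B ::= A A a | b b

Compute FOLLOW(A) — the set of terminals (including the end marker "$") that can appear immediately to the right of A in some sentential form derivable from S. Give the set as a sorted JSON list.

Compute FIRST by fixpoint:
[1]
  A via A→b: +{b}
  B via B→A A a: +{b}
  S via S→a A: +{a}
  S via S→b b b: +{b}
  S: {a,b}  A: {b}  B: {b}
[2] (no change)
  S: {a,b}  A: {b}  B: {b}

FOLLOW sets:
seed FOLLOW(S) with $
pass 1:
  B→A A a: FOLLOW(A) ⊇ FIRST(A) = {b}; new: +{b}
  B→A A a: FOLLOW(A) ⊇ FIRST(a) = {a}; new: +{a}
  S→a A: FOLLOW(A) ⊇ FOLLOW(S) ⊇ {$}; new: +{$}
  S→a B: FOLLOW(B) ⊇ FOLLOW(S) ⊇ {$}; new: +{$}
  FOLLOW[S]={$}  FOLLOW[A]={$,a,b}  FOLLOW[B]={$}
pass 2: done
  FOLLOW[S]={$}  FOLLOW[A]={$,a,b}  FOLLOW[B]={$}

FOLLOW(A) = ["$", "a", "b"]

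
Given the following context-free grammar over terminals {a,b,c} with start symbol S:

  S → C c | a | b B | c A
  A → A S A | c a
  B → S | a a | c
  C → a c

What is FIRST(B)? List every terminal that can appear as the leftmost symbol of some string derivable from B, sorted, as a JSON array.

FIRST iteration:
round 1:
  A via A→c a: +{c}
  B via B→a a: +{a}
  B via B→c: +{c}
  C via C→a c: +{a}
  S via S→C c: +{a}
  S via S→b B: +{b}
  S via S→c A: +{c}
  FIRST(S)={a,b,c}  FIRST(A)={c}  FIRST(B)={a,c}  FIRST(C)={a}
round 2:
  B via B→S: +{b}
  FIRST(S)={a,b,c}  FIRST(A)={c}  FIRST(B)={a,b,c}  FIRST(C)={a}
round 3: (stable)
  FIRST(S)={a,b,c}  FIRST(A)={c}  FIRST(B)={a,b,c}  FIRST(C)={a}

FIRST(B) = ["a", "b", "c"]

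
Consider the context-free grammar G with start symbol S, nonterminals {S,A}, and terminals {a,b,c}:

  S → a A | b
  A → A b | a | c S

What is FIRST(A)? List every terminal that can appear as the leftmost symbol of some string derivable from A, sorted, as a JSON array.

FIRST iteration:
pass 1:
  A via A→a: +{a}
  A via A→c S: +{c}
  S via S→a A: +{a}
  S via S→b: +{b}
  FIRST[S]={a,b}  FIRST[A]={a,c}
pass 2: (no change)
  FIRST[S]={a,b}  FIRST[A]={a,c}

FIRST(A) = ["a", "c"]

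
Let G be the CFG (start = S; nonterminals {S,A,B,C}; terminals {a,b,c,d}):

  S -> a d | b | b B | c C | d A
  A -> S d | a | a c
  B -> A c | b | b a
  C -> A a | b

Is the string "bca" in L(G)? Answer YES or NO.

Convert to CNF:
  S -> T0 A | T1 T0 | T2 C | T3 B | b
  A -> S T0 | T1 T2 | a
  B -> A T2 | T3 T1 | b
  C -> A T1 | b
  T0 -> d
  T1 -> a
  T2 -> c
  T3 -> b

Fill CYK table bottom-up:
  [0..0]={B,C,S,T3}  "b"  orig:{B,C,S}
  [1..1]={T2}  "c"  orig:{}
  [2..2]={A,T1}  "a"  orig:{A}
  [0..1]=∅  "bc"
  [1..2]=∅  "ca"
  [0..2]=∅  "bca"

S ∉ T[0,2] ⇒ NO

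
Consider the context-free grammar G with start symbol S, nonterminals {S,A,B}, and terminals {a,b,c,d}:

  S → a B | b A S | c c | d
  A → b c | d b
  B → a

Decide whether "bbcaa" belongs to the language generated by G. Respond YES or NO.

CNF form of G:
  S -> T0 X4 | T1 T1 | T3 B | d
  A -> T0 T1 | T2 T0
  B -> a
  T0 -> b
  T1 -> c
  T2 -> d
  T3 -> a
  X4 -> A S

CYK fill:
  cell(0,0) b: {T0}  orig:{}
  cell(1,1) b: {T0}  orig:{}
  cell(2,2) c: {T1}  orig:{}
  cell(3,3) a: {B,T3}  orig:{B}
  cell(4,4) a: {B,T3}  orig:{B}
  cell(0,1) bb: ∅
  cell(1,2) bc: {A}
  cell(2,3) ca: ∅
  cell(3,4) aa: {S}
  cell(0,2) bbc: ∅
  cell(1,3) bca: ∅
  cell(2,4) caa: ∅
  cell(0,3) bbca: ∅
  cell(1,4) bcaa: {X4}  orig:{}
  cell(0,4) bbcaa: {S}

S ∈ T[0,4] ⇒ YES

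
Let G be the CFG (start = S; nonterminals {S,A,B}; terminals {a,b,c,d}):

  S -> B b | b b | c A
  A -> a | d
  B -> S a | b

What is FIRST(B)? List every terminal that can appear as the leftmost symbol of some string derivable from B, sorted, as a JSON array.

FIRST sets, iterate to fixpoint:
iter 1:
  A via A→a: +{a}
  A via A→d: +{d}
  B via B→b: +{b}
  S via S→B b: +{b}
  S via S→c A: +{c}
  FIRST(S)={b,c}  FIRST(A)={a,d}  FIRST(B)={b}
iter 2:
  B via B→S a: +{c}
  FIRST(S)={b,c}  FIRST(A)={a,d}  FIRST(B)={b,c}
iter 3: (no change)
  FIRST(S)={b,c}  FIRST(A)={a,d}  FIRST(B)={b,c}

FIRST(B) = ["b", "c"]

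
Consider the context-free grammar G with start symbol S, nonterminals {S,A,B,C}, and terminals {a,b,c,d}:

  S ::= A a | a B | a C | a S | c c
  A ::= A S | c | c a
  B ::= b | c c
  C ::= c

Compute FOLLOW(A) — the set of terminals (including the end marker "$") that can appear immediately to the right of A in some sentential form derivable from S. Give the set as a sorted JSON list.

FIRST iteration:
iter 1:
  A via A→c: +{c}
  B via B→b: +{b}
  B via B→c c: +{c}
  C via C→c: +{c}
  S via S→A a: +{c}
  S via S→a B: +{a}
  FIRST[S]={a,c}  FIRST[A]={c}  FIRST[B]={b,c}  FIRST[C]={c}
iter 2: — fixpoint
  FIRST[S]={a,c}  FIRST[A]={c}  FIRST[B]={b,c}  FIRST[C]={c}

FOLLOW iteration:
initialize: $ ∈ FOLLOW(S)
pass 1:
  A→A S: FOLLOW(A) ⊇ FIRST(S) = {a,c}; new: +{a,c}
  A→A S: FOLLOW(S) ⊇ FOLLOW(A) ⊇ {a,c}; new: +{a,c}
  S→a B: FOLLOW(B) ⊇ FOLLOW(S) ⊇ {$,a,c}; new: +{$,a,c}
  S→a C: FOLLOW(C) ⊇ FOLLOW(S) ⊇ {$,a,c}; new: +{$,a,c}
  FOLLOW(S)={$,a,c}  FOLLOW(A)={a,c}  FOLLOW(B)={$,a,c}  FOLLOW(C)={$,a,c}
pass 2: done
  FOLLOW(S)={$,a,c}  FOLLOW(A)={a,c}  FOLLOW(B)={$,a,c}  FOLLOW(C)={$,a,c}

FOLLOW(A) = ["a", "c"]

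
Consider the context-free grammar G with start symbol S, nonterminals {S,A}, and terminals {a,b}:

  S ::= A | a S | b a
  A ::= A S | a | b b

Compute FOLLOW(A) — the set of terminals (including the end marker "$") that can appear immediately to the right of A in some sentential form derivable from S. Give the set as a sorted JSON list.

FIRST iteration:
round 1:
  A via A→a: +{a}
  A via A→b b: +{b}
  S via S→A: +{a,b}
  FIRST(S)={a,b}  FIRST(A)={a,b}
round 2: (no change)
  FIRST(S)={a,b}  FIRST(A)={a,b}

Compute FOLLOW by fixpoint:
seed FOLLOW(S) with $
round 1:
  A→A S: FOLLOW(A) ⊇ FIRST(S) = {a,b}; new: +{a,b}
  A→A S: FOLLOW(S) ⊇ FOLLOW(A) ⊇ {a,b}; new: +{a,b}
  S→A: FOLLOW(A) ⊇ FOLLOW(S) ⊇ {$,a,b}; new: +{$}
  FOLLOW[S]={$,a,b}  FOLLOW[A]={$,a,b}
round 2: (stable)
  FOLLOW[S]={$,a,b}  FOLLOW[A]={$,a,b}

FOLLOW(A) = ["$", "a", "b"]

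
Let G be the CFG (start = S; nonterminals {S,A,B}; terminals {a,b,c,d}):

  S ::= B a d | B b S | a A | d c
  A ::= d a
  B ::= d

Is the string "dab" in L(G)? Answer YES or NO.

Convert to CNF:
  S -> B X4 | B X5 | T0 T3 | T1 A
  A -> T0 T1
  B -> d
  T0 -> d
  T1 -> a
  T2 -> b
  T3 -> c
  X4 -> T1 T0
  X5 -> T2 S

CYK table (by increasing span):
  [0..0]={B,T0}  "d"  orig:{B}
  [1..1]={T1}  "a"  orig:{}
  [2..2]={T2}  "b"  orig:{}
  [0..1]={A}  "da"
  [1..2]=∅  "ab"
  [0..2]=∅  "dab"

S ∉ T[0,2] ⇒ NO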